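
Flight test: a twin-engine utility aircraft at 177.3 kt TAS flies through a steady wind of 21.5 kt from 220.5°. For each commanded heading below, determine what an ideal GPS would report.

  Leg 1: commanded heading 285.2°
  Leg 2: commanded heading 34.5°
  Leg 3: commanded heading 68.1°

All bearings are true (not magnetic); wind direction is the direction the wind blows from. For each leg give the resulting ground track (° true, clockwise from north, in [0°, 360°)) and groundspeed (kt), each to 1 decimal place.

Leg 1: heading 285.2°; drift +6.6° → track 291.8°, groundspeed 169.2 kt
Leg 2: heading 34.5°; drift +0.6° → track 35.1°, groundspeed 198.7 kt
Leg 3: heading 68.1°; drift -2.9° → track 65.2°, groundspeed 196.6 kt

Leg 1: track=291.8°, groundspeed=169.2 kt
Leg 2: track=35.1°, groundspeed=198.7 kt
Leg 3: track=65.2°, groundspeed=196.6 kt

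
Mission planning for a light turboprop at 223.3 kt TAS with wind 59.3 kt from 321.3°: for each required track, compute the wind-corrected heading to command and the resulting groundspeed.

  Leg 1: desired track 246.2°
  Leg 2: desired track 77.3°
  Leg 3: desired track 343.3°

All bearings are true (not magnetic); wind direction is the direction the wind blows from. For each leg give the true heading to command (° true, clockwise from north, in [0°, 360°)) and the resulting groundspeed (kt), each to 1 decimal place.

Leg 1: heading=261.1°, groundspeed=200.6 kt
Leg 2: heading=63.5°, groundspeed=242.8 kt
Leg 3: heading=337.6°, groundspeed=167.2 kt

Leg 1: desired track 246.2°; wind correction +14.9° → command heading 261.1°, groundspeed 200.6 kt
Leg 2: desired track 77.3°; wind correction -13.8° → command heading 63.5°, groundspeed 242.8 kt
Leg 3: desired track 343.3°; wind correction -5.7° → command heading 337.6°, groundspeed 167.2 kt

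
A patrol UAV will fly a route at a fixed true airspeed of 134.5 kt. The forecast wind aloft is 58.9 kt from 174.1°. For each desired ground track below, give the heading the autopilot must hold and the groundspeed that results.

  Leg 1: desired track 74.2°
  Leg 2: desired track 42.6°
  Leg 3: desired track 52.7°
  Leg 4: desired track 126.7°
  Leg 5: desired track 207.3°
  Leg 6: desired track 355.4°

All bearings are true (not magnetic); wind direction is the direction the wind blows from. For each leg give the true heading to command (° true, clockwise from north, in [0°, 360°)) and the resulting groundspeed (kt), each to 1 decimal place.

Leg 1: heading=99.8°, groundspeed=131.5 kt
Leg 2: heading=61.7°, groundspeed=166.1 kt
Leg 3: heading=74.6°, groundspeed=155.4 kt
Leg 4: heading=145.5°, groundspeed=87.5 kt
Leg 5: heading=193.4°, groundspeed=81.3 kt
Leg 6: heading=356.0°, groundspeed=193.4 kt

Leg 1: desired track 74.2°; wind correction +25.6° → command heading 99.8°, groundspeed 131.5 kt
Leg 2: desired track 42.6°; wind correction +19.1° → command heading 61.7°, groundspeed 166.1 kt
Leg 3: desired track 52.7°; wind correction +21.9° → command heading 74.6°, groundspeed 155.4 kt
Leg 4: desired track 126.7°; wind correction +18.8° → command heading 145.5°, groundspeed 87.5 kt
Leg 5: desired track 207.3°; wind correction -13.9° → command heading 193.4°, groundspeed 81.3 kt
Leg 6: desired track 355.4°; wind correction +0.6° → command heading 356.0°, groundspeed 193.4 kt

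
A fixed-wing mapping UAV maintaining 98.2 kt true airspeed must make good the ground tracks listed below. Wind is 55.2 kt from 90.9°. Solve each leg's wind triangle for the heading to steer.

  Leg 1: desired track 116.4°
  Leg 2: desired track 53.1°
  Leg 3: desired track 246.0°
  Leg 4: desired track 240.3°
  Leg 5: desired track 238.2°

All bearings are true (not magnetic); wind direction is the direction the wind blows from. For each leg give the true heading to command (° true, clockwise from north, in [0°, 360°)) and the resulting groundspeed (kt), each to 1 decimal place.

Leg 1: desired track 116.4°; wind correction -14.0° → command heading 102.4°, groundspeed 45.5 kt
Leg 2: desired track 53.1°; wind correction +20.2° → command heading 73.3°, groundspeed 48.6 kt
Leg 3: desired track 246.0°; wind correction -13.7° → command heading 232.3°, groundspeed 145.5 kt
Leg 4: desired track 240.3°; wind correction -16.6° → command heading 223.7°, groundspeed 141.6 kt
Leg 5: desired track 238.2°; wind correction -17.7° → command heading 220.5°, groundspeed 140.0 kt

Leg 1: heading=102.4°, groundspeed=45.5 kt
Leg 2: heading=73.3°, groundspeed=48.6 kt
Leg 3: heading=232.3°, groundspeed=145.5 kt
Leg 4: heading=223.7°, groundspeed=141.6 kt
Leg 5: heading=220.5°, groundspeed=140.0 kt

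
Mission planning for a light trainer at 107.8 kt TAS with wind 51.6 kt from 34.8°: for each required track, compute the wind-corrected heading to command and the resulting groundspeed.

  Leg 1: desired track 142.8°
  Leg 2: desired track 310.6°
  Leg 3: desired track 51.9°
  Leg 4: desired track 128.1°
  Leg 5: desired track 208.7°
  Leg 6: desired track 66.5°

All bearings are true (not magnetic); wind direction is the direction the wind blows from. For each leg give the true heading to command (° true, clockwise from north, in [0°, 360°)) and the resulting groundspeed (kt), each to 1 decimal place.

Leg 1: desired track 142.8°; wind correction -27.1° → command heading 115.7°, groundspeed 111.9 kt
Leg 2: desired track 310.6°; wind correction +28.4° → command heading 339.0°, groundspeed 89.6 kt
Leg 3: desired track 51.9°; wind correction -8.1° → command heading 43.8°, groundspeed 57.4 kt
Leg 4: desired track 128.1°; wind correction -28.5° → command heading 99.6°, groundspeed 97.7 kt
Leg 5: desired track 208.7°; wind correction -2.9° → command heading 205.8°, groundspeed 159.0 kt
Leg 6: desired track 66.5°; wind correction -14.6° → command heading 51.9°, groundspeed 60.4 kt

Leg 1: heading=115.7°, groundspeed=111.9 kt
Leg 2: heading=339.0°, groundspeed=89.6 kt
Leg 3: heading=43.8°, groundspeed=57.4 kt
Leg 4: heading=99.6°, groundspeed=97.7 kt
Leg 5: heading=205.8°, groundspeed=159.0 kt
Leg 6: heading=51.9°, groundspeed=60.4 kt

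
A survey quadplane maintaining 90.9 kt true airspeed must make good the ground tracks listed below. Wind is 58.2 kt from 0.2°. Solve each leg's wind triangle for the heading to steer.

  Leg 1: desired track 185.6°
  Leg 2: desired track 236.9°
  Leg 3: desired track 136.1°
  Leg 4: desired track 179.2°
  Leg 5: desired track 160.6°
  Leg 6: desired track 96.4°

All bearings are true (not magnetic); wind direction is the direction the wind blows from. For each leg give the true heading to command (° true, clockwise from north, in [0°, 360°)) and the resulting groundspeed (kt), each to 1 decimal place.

Leg 1: desired track 185.6°; wind correction +3.5° → command heading 189.1°, groundspeed 148.7 kt
Leg 2: desired track 236.9°; wind correction +32.4° → command heading 269.3°, groundspeed 108.7 kt
Leg 3: desired track 136.1°; wind correction -26.5° → command heading 109.6°, groundspeed 123.2 kt
Leg 4: desired track 179.2°; wind correction -0.6° → command heading 178.6°, groundspeed 149.1 kt
Leg 5: desired track 160.6°; wind correction -12.4° → command heading 148.2°, groundspeed 143.6 kt
Leg 6: desired track 96.4°; wind correction -39.5° → command heading 56.9°, groundspeed 76.4 kt

Leg 1: heading=189.1°, groundspeed=148.7 kt
Leg 2: heading=269.3°, groundspeed=108.7 kt
Leg 3: heading=109.6°, groundspeed=123.2 kt
Leg 4: heading=178.6°, groundspeed=149.1 kt
Leg 5: heading=148.2°, groundspeed=143.6 kt
Leg 6: heading=56.9°, groundspeed=76.4 kt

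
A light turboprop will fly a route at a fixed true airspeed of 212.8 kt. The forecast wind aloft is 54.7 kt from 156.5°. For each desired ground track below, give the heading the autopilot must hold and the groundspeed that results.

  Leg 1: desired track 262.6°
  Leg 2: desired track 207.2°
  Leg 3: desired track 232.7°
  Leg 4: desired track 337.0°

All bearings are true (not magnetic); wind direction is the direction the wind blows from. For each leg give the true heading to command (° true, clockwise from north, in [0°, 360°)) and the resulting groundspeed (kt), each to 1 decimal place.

Leg 1: heading=248.3°, groundspeed=221.4 kt
Leg 2: heading=195.7°, groundspeed=173.9 kt
Leg 3: heading=218.2°, groundspeed=193.0 kt
Leg 4: heading=337.1°, groundspeed=267.5 kt

Leg 1: desired track 262.6°; wind correction -14.3° → command heading 248.3°, groundspeed 221.4 kt
Leg 2: desired track 207.2°; wind correction -11.5° → command heading 195.7°, groundspeed 173.9 kt
Leg 3: desired track 232.7°; wind correction -14.5° → command heading 218.2°, groundspeed 193.0 kt
Leg 4: desired track 337.0°; wind correction +0.1° → command heading 337.1°, groundspeed 267.5 kt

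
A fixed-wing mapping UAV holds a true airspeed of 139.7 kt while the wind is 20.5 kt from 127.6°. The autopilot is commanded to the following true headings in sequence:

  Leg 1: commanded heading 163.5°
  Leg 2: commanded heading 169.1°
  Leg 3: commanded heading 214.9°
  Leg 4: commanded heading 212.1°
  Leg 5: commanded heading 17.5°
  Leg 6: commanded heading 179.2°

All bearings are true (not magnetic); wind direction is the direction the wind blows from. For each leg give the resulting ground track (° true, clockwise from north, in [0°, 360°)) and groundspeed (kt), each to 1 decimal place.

Leg 1: track=169.1°, groundspeed=123.7 kt
Leg 2: track=175.3°, groundspeed=125.1 kt
Leg 3: track=223.3°, groundspeed=140.2 kt
Leg 4: track=220.5°, groundspeed=139.2 kt
Leg 5: track=10.0°, groundspeed=148.0 kt
Leg 6: track=186.4°, groundspeed=128.0 kt

Leg 1: heading 163.5°; drift +5.6° → track 169.1°, groundspeed 123.7 kt
Leg 2: heading 169.1°; drift +6.2° → track 175.3°, groundspeed 125.1 kt
Leg 3: heading 214.9°; drift +8.4° → track 223.3°, groundspeed 140.2 kt
Leg 4: heading 212.1°; drift +8.4° → track 220.5°, groundspeed 139.2 kt
Leg 5: heading 17.5°; drift -7.5° → track 10.0°, groundspeed 148.0 kt
Leg 6: heading 179.2°; drift +7.2° → track 186.4°, groundspeed 128.0 kt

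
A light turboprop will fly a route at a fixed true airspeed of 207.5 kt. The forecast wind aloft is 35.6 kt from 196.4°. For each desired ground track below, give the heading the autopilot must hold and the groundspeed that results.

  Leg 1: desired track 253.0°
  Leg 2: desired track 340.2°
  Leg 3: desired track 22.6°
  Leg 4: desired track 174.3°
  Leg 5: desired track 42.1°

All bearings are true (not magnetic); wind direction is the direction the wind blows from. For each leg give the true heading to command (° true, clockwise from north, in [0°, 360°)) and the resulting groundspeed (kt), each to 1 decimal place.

Leg 1: desired track 253.0°; wind correction -8.2° → command heading 244.8°, groundspeed 185.8 kt
Leg 2: desired track 340.2°; wind correction -5.8° → command heading 334.4°, groundspeed 235.2 kt
Leg 3: desired track 22.6°; wind correction +1.1° → command heading 23.7°, groundspeed 242.9 kt
Leg 4: desired track 174.3°; wind correction +3.7° → command heading 178.0°, groundspeed 174.1 kt
Leg 5: desired track 42.1°; wind correction +4.3° → command heading 46.4°, groundspeed 239.0 kt

Leg 1: heading=244.8°, groundspeed=185.8 kt
Leg 2: heading=334.4°, groundspeed=235.2 kt
Leg 3: heading=23.7°, groundspeed=242.9 kt
Leg 4: heading=178.0°, groundspeed=174.1 kt
Leg 5: heading=46.4°, groundspeed=239.0 kt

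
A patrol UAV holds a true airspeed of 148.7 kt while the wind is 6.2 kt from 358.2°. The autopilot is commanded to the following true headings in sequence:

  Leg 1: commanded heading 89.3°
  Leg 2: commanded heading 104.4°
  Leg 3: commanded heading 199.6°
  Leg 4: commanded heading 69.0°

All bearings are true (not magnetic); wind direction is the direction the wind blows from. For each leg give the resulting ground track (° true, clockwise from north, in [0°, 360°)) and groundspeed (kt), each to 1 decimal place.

Leg 1: track=91.7°, groundspeed=148.9 kt
Leg 2: track=106.7°, groundspeed=150.5 kt
Leg 3: track=198.8°, groundspeed=154.5 kt
Leg 4: track=71.3°, groundspeed=146.8 kt

Leg 1: heading 89.3°; drift +2.4° → track 91.7°, groundspeed 148.9 kt
Leg 2: heading 104.4°; drift +2.3° → track 106.7°, groundspeed 150.5 kt
Leg 3: heading 199.6°; drift -0.8° → track 198.8°, groundspeed 154.5 kt
Leg 4: heading 69.0°; drift +2.3° → track 71.3°, groundspeed 146.8 kt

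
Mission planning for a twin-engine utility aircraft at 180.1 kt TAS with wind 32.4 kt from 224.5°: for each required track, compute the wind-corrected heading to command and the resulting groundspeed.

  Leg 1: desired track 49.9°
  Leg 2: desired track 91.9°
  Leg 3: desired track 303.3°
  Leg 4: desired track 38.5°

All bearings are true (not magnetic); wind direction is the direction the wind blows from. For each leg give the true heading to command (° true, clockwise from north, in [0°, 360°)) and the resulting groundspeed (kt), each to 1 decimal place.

Leg 1: heading=50.9°, groundspeed=212.3 kt
Leg 2: heading=99.5°, groundspeed=200.4 kt
Leg 3: heading=293.1°, groundspeed=171.0 kt
Leg 4: heading=37.4°, groundspeed=212.3 kt

Leg 1: desired track 49.9°; wind correction +1.0° → command heading 50.9°, groundspeed 212.3 kt
Leg 2: desired track 91.9°; wind correction +7.6° → command heading 99.5°, groundspeed 200.4 kt
Leg 3: desired track 303.3°; wind correction -10.2° → command heading 293.1°, groundspeed 171.0 kt
Leg 4: desired track 38.5°; wind correction -1.1° → command heading 37.4°, groundspeed 212.3 kt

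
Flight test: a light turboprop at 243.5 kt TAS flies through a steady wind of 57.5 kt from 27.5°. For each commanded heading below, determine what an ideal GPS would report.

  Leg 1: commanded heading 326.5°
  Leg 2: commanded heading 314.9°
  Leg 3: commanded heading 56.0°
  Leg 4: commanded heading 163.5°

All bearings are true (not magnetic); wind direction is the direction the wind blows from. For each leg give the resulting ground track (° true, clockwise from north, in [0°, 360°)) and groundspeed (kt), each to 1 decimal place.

Leg 1: heading 326.5°; drift -13.1° → track 313.4°, groundspeed 221.4 kt
Leg 2: heading 314.9°; drift -13.6° → track 301.3°, groundspeed 232.9 kt
Leg 3: heading 56.0°; drift +8.1° → track 64.1°, groundspeed 194.9 kt
Leg 4: heading 163.5°; drift +8.0° → track 171.5°, groundspeed 287.6 kt

Leg 1: track=313.4°, groundspeed=221.4 kt
Leg 2: track=301.3°, groundspeed=232.9 kt
Leg 3: track=64.1°, groundspeed=194.9 kt
Leg 4: track=171.5°, groundspeed=287.6 kt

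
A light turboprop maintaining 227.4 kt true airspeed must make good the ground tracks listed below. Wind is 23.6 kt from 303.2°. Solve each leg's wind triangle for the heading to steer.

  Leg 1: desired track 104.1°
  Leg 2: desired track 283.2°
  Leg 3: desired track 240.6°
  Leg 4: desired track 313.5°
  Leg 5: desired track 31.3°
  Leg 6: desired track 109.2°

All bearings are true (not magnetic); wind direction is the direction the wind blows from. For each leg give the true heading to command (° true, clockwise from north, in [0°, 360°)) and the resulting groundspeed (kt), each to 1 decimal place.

Leg 1: heading=102.2°, groundspeed=249.6 kt
Leg 2: heading=285.2°, groundspeed=205.1 kt
Leg 3: heading=245.9°, groundspeed=215.6 kt
Leg 4: heading=312.4°, groundspeed=204.1 kt
Leg 5: heading=25.3°, groundspeed=225.4 kt
Leg 6: heading=107.8°, groundspeed=250.2 kt

Leg 1: desired track 104.1°; wind correction -1.9° → command heading 102.2°, groundspeed 249.6 kt
Leg 2: desired track 283.2°; wind correction +2.0° → command heading 285.2°, groundspeed 205.1 kt
Leg 3: desired track 240.6°; wind correction +5.3° → command heading 245.9°, groundspeed 215.6 kt
Leg 4: desired track 313.5°; wind correction -1.1° → command heading 312.4°, groundspeed 204.1 kt
Leg 5: desired track 31.3°; wind correction -6.0° → command heading 25.3°, groundspeed 225.4 kt
Leg 6: desired track 109.2°; wind correction -1.4° → command heading 107.8°, groundspeed 250.2 kt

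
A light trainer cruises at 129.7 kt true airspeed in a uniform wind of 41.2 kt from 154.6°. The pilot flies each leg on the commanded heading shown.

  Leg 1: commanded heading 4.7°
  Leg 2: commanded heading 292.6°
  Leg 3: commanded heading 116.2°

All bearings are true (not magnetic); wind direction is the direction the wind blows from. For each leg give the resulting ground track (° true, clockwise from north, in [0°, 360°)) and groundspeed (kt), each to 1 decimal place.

Leg 1: track=357.6°, groundspeed=166.6 kt
Leg 2: track=302.4°, groundspeed=162.7 kt
Leg 3: track=101.5°, groundspeed=100.7 kt

Leg 1: heading 4.7°; drift -7.1° → track 357.6°, groundspeed 166.6 kt
Leg 2: heading 292.6°; drift +9.8° → track 302.4°, groundspeed 162.7 kt
Leg 3: heading 116.2°; drift -14.7° → track 101.5°, groundspeed 100.7 kt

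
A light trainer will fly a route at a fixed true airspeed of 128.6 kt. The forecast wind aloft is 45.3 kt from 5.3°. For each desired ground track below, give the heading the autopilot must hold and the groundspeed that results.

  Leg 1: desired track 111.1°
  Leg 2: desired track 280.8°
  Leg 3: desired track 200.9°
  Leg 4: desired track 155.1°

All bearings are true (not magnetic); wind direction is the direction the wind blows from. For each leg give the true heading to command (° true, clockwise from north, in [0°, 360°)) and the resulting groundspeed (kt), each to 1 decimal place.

Leg 1: desired track 111.1°; wind correction -19.8° → command heading 91.3°, groundspeed 133.3 kt
Leg 2: desired track 280.8°; wind correction +20.5° → command heading 301.3°, groundspeed 116.1 kt
Leg 3: desired track 200.9°; wind correction +5.4° → command heading 206.3°, groundspeed 171.7 kt
Leg 4: desired track 155.1°; wind correction -10.2° → command heading 144.9°, groundspeed 165.7 kt

Leg 1: heading=91.3°, groundspeed=133.3 kt
Leg 2: heading=301.3°, groundspeed=116.1 kt
Leg 3: heading=206.3°, groundspeed=171.7 kt
Leg 4: heading=144.9°, groundspeed=165.7 kt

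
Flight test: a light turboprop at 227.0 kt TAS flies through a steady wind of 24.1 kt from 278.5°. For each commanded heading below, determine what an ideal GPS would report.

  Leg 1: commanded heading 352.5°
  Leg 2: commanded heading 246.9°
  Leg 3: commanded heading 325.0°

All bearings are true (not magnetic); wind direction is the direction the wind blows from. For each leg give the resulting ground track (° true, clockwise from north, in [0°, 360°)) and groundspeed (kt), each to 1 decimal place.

Leg 1: track=358.5°, groundspeed=221.6 kt
Leg 2: track=243.4°, groundspeed=206.9 kt
Leg 3: track=329.7°, groundspeed=211.1 kt

Leg 1: heading 352.5°; drift +6.0° → track 358.5°, groundspeed 221.6 kt
Leg 2: heading 246.9°; drift -3.5° → track 243.4°, groundspeed 206.9 kt
Leg 3: heading 325.0°; drift +4.7° → track 329.7°, groundspeed 211.1 kt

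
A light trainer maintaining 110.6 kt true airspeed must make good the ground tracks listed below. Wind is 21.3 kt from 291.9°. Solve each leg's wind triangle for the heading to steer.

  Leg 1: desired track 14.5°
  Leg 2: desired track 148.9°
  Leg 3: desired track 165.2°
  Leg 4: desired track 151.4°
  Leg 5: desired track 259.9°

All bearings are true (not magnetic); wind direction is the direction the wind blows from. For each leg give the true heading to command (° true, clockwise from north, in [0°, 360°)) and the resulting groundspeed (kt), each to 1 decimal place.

Leg 1: desired track 14.5°; wind correction -11.0° → command heading 3.5°, groundspeed 105.8 kt
Leg 2: desired track 148.9°; wind correction +6.7° → command heading 155.6°, groundspeed 126.9 kt
Leg 3: desired track 165.2°; wind correction +8.9° → command heading 174.1°, groundspeed 122.0 kt
Leg 4: desired track 151.4°; wind correction +7.0° → command heading 158.4°, groundspeed 126.2 kt
Leg 5: desired track 259.9°; wind correction +5.9° → command heading 265.8°, groundspeed 92.0 kt

Leg 1: heading=3.5°, groundspeed=105.8 kt
Leg 2: heading=155.6°, groundspeed=126.9 kt
Leg 3: heading=174.1°, groundspeed=122.0 kt
Leg 4: heading=158.4°, groundspeed=126.2 kt
Leg 5: heading=265.8°, groundspeed=92.0 kt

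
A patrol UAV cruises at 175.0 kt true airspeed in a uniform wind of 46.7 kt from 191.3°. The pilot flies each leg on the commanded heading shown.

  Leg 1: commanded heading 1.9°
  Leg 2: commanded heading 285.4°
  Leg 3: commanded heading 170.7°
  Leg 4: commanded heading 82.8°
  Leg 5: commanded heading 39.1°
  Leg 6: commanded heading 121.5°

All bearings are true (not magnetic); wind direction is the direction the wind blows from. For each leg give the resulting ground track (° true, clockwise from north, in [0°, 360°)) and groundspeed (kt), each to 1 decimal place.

Leg 1: heading 1.9°; drift +2.0° → track 3.9°, groundspeed 221.2 kt
Leg 2: heading 285.4°; drift +14.6° → track 300.0°, groundspeed 184.3 kt
Leg 3: heading 170.7°; drift -7.1° → track 163.6°, groundspeed 132.3 kt
Leg 4: heading 82.8°; drift -13.1° → track 69.7°, groundspeed 194.9 kt
Leg 5: heading 39.1°; drift -5.7° → track 33.4°, groundspeed 217.4 kt
Leg 6: heading 121.5°; drift -15.4° → track 106.1°, groundspeed 164.8 kt

Leg 1: track=3.9°, groundspeed=221.2 kt
Leg 2: track=300.0°, groundspeed=184.3 kt
Leg 3: track=163.6°, groundspeed=132.3 kt
Leg 4: track=69.7°, groundspeed=194.9 kt
Leg 5: track=33.4°, groundspeed=217.4 kt
Leg 6: track=106.1°, groundspeed=164.8 kt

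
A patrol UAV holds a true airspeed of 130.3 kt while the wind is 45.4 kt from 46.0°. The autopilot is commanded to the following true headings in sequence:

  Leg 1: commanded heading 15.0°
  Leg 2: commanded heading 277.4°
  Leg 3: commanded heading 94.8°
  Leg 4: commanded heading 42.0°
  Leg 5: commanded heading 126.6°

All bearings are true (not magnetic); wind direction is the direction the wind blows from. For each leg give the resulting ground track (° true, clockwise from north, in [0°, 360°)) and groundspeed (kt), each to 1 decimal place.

Leg 1: track=0.6°, groundspeed=94.3 kt
Leg 2: track=264.8°, groundspeed=162.5 kt
Leg 3: track=113.6°, groundspeed=106.0 kt
Leg 4: track=39.9°, groundspeed=85.1 kt
Leg 5: track=146.6°, groundspeed=130.8 kt

Leg 1: heading 15.0°; drift -14.4° → track 0.6°, groundspeed 94.3 kt
Leg 2: heading 277.4°; drift -12.6° → track 264.8°, groundspeed 162.5 kt
Leg 3: heading 94.8°; drift +18.8° → track 113.6°, groundspeed 106.0 kt
Leg 4: heading 42.0°; drift -2.1° → track 39.9°, groundspeed 85.1 kt
Leg 5: heading 126.6°; drift +20.0° → track 146.6°, groundspeed 130.8 kt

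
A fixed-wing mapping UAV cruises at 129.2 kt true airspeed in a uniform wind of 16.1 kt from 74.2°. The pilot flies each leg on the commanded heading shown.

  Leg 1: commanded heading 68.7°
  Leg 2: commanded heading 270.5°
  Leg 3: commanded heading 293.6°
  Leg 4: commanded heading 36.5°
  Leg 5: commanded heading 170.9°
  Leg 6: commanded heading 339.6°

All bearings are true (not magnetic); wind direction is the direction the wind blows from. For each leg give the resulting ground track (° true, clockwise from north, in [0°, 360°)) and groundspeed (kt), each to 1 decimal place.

Leg 1: track=67.9°, groundspeed=113.2 kt
Leg 2: track=268.7°, groundspeed=144.7 kt
Leg 3: track=289.5°, groundspeed=142.0 kt
Leg 4: track=31.7°, groundspeed=116.9 kt
Leg 5: track=177.9°, groundspeed=132.1 kt
Leg 6: track=332.6°, groundspeed=131.5 kt

Leg 1: heading 68.7°; drift -0.8° → track 67.9°, groundspeed 113.2 kt
Leg 2: heading 270.5°; drift -1.8° → track 268.7°, groundspeed 144.7 kt
Leg 3: heading 293.6°; drift -4.1° → track 289.5°, groundspeed 142.0 kt
Leg 4: heading 36.5°; drift -4.8° → track 31.7°, groundspeed 116.9 kt
Leg 5: heading 170.9°; drift +7.0° → track 177.9°, groundspeed 132.1 kt
Leg 6: heading 339.6°; drift -7.0° → track 332.6°, groundspeed 131.5 kt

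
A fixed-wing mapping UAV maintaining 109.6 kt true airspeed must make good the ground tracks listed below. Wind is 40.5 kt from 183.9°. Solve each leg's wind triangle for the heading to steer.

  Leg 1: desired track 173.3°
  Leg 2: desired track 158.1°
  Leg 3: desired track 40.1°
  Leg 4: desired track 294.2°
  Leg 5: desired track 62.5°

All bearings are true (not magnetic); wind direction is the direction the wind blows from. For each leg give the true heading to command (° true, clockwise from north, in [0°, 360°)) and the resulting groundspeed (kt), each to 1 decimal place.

Leg 1: heading=177.2°, groundspeed=69.5 kt
Leg 2: heading=167.4°, groundspeed=71.7 kt
Leg 3: heading=52.7°, groundspeed=139.6 kt
Leg 4: heading=273.9°, groundspeed=116.9 kt
Leg 5: heading=80.9°, groundspeed=125.1 kt

Leg 1: desired track 173.3°; wind correction +3.9° → command heading 177.2°, groundspeed 69.5 kt
Leg 2: desired track 158.1°; wind correction +9.3° → command heading 167.4°, groundspeed 71.7 kt
Leg 3: desired track 40.1°; wind correction +12.6° → command heading 52.7°, groundspeed 139.6 kt
Leg 4: desired track 294.2°; wind correction -20.3° → command heading 273.9°, groundspeed 116.9 kt
Leg 5: desired track 62.5°; wind correction +18.4° → command heading 80.9°, groundspeed 125.1 kt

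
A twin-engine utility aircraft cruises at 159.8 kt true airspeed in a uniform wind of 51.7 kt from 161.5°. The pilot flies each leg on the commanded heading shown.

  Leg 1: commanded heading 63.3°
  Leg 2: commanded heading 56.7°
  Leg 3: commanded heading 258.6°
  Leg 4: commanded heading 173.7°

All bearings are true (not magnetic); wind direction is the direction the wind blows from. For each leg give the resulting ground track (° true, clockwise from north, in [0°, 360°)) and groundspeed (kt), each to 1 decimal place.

Leg 1: heading 63.3°; drift -17.0° → track 46.3°, groundspeed 174.8 kt
Leg 2: heading 56.7°; drift -16.1° → track 40.6°, groundspeed 180.1 kt
Leg 3: heading 258.6°; drift +17.2° → track 275.8°, groundspeed 173.9 kt
Leg 4: heading 173.7°; drift +5.7° → track 179.4°, groundspeed 109.8 kt

Leg 1: track=46.3°, groundspeed=174.8 kt
Leg 2: track=40.6°, groundspeed=180.1 kt
Leg 3: track=275.8°, groundspeed=173.9 kt
Leg 4: track=179.4°, groundspeed=109.8 kt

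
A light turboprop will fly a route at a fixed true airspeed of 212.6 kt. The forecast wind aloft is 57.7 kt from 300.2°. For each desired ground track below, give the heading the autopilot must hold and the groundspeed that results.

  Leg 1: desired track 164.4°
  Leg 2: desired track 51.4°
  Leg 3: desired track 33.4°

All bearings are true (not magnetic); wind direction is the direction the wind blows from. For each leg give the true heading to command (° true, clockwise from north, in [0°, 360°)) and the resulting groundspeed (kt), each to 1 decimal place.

Leg 1: desired track 164.4°; wind correction +10.9° → command heading 175.3°, groundspeed 250.1 kt
Leg 2: desired track 51.4°; wind correction -14.7° → command heading 36.7°, groundspeed 226.5 kt
Leg 3: desired track 33.4°; wind correction -15.7° → command heading 17.7°, groundspeed 207.9 kt

Leg 1: heading=175.3°, groundspeed=250.1 kt
Leg 2: heading=36.7°, groundspeed=226.5 kt
Leg 3: heading=17.7°, groundspeed=207.9 kt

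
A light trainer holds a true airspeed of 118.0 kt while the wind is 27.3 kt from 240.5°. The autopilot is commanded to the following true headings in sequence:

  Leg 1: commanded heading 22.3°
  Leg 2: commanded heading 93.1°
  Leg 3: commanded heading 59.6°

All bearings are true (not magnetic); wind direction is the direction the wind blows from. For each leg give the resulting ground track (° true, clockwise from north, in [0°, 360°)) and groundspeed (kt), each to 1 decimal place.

Leg 1: heading 22.3°; drift +6.9° → track 29.2°, groundspeed 140.5 kt
Leg 2: heading 93.1°; drift -6.0° → track 87.1°, groundspeed 141.8 kt
Leg 3: heading 59.6°; drift +0.2° → track 59.8°, groundspeed 145.3 kt

Leg 1: track=29.2°, groundspeed=140.5 kt
Leg 2: track=87.1°, groundspeed=141.8 kt
Leg 3: track=59.8°, groundspeed=145.3 kt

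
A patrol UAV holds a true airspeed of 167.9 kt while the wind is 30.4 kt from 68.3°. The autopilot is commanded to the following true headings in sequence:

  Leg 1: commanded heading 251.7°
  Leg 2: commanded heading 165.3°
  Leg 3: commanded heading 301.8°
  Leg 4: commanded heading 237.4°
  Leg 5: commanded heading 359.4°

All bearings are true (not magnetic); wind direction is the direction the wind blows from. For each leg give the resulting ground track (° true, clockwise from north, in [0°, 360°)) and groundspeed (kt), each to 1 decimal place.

Leg 1: track=251.2°, groundspeed=198.3 kt
Leg 2: track=175.3°, groundspeed=174.2 kt
Leg 3: track=294.3°, groundspeed=187.6 kt
Leg 4: track=239.1°, groundspeed=197.8 kt
Leg 5: track=349.2°, groundspeed=159.5 kt

Leg 1: heading 251.7°; drift -0.5° → track 251.2°, groundspeed 198.3 kt
Leg 2: heading 165.3°; drift +10.0° → track 175.3°, groundspeed 174.2 kt
Leg 3: heading 301.8°; drift -7.5° → track 294.3°, groundspeed 187.6 kt
Leg 4: heading 237.4°; drift +1.7° → track 239.1°, groundspeed 197.8 kt
Leg 5: heading 359.4°; drift -10.2° → track 349.2°, groundspeed 159.5 kt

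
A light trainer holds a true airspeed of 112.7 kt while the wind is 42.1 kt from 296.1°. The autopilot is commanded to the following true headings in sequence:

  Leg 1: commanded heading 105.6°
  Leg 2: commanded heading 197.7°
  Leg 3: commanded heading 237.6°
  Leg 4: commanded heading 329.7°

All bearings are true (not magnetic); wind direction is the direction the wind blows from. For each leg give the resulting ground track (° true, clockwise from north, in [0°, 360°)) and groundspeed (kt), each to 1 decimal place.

Leg 1: heading 105.6°; drift +2.9° → track 108.5°, groundspeed 154.3 kt
Leg 2: heading 197.7°; drift -19.3° → track 178.4°, groundspeed 125.9 kt
Leg 3: heading 237.6°; drift -21.6° → track 216.0°, groundspeed 97.5 kt
Leg 4: heading 329.7°; drift +16.7° → track 346.4°, groundspeed 81.1 kt

Leg 1: track=108.5°, groundspeed=154.3 kt
Leg 2: track=178.4°, groundspeed=125.9 kt
Leg 3: track=216.0°, groundspeed=97.5 kt
Leg 4: track=346.4°, groundspeed=81.1 kt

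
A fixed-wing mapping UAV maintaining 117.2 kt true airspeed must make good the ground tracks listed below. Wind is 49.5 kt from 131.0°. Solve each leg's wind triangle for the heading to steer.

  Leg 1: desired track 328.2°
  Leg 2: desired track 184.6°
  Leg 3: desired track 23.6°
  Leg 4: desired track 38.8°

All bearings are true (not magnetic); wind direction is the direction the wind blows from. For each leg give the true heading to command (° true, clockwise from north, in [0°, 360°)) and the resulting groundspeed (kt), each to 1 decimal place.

Leg 1: heading=335.4°, groundspeed=163.6 kt
Leg 2: heading=164.7°, groundspeed=80.8 kt
Leg 3: heading=47.4°, groundspeed=122.1 kt
Leg 4: heading=63.8°, groundspeed=108.2 kt

Leg 1: desired track 328.2°; wind correction +7.2° → command heading 335.4°, groundspeed 163.6 kt
Leg 2: desired track 184.6°; wind correction -19.9° → command heading 164.7°, groundspeed 80.8 kt
Leg 3: desired track 23.6°; wind correction +23.8° → command heading 47.4°, groundspeed 122.1 kt
Leg 4: desired track 38.8°; wind correction +25.0° → command heading 63.8°, groundspeed 108.2 kt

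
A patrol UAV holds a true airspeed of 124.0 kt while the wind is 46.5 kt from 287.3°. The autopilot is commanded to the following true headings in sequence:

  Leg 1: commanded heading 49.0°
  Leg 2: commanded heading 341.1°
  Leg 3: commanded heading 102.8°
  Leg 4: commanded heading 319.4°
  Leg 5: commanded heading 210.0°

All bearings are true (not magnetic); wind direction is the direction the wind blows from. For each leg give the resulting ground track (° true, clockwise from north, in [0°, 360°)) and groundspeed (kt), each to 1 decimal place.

Leg 1: track=63.9°, groundspeed=153.6 kt
Leg 2: track=2.3°, groundspeed=103.6 kt
Leg 3: track=104.0°, groundspeed=170.4 kt
Leg 4: track=335.7°, groundspeed=88.1 kt
Leg 5: track=188.3°, groundspeed=122.5 kt

Leg 1: heading 49.0°; drift +14.9° → track 63.9°, groundspeed 153.6 kt
Leg 2: heading 341.1°; drift +21.2° → track 2.3°, groundspeed 103.6 kt
Leg 3: heading 102.8°; drift +1.2° → track 104.0°, groundspeed 170.4 kt
Leg 4: heading 319.4°; drift +16.3° → track 335.7°, groundspeed 88.1 kt
Leg 5: heading 210.0°; drift -21.7° → track 188.3°, groundspeed 122.5 kt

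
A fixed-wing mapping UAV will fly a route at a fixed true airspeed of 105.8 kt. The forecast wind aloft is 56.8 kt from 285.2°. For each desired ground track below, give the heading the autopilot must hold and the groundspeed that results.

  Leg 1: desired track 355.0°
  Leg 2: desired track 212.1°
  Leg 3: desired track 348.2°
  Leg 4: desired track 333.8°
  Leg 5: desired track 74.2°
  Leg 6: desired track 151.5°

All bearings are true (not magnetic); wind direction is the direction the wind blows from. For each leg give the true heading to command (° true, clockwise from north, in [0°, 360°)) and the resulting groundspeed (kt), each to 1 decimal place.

Leg 1: desired track 355.0°; wind correction -30.3° → command heading 324.7°, groundspeed 71.8 kt
Leg 2: desired track 212.1°; wind correction +30.9° → command heading 243.0°, groundspeed 74.3 kt
Leg 3: desired track 348.2°; wind correction -28.6° → command heading 319.6°, groundspeed 67.1 kt
Leg 4: desired track 333.8°; wind correction -23.7° → command heading 310.1°, groundspeed 59.3 kt
Leg 5: desired track 74.2°; wind correction -16.1° → command heading 58.1°, groundspeed 150.4 kt
Leg 6: desired track 151.5°; wind correction +22.8° → command heading 174.3°, groundspeed 136.7 kt

Leg 1: heading=324.7°, groundspeed=71.8 kt
Leg 2: heading=243.0°, groundspeed=74.3 kt
Leg 3: heading=319.6°, groundspeed=67.1 kt
Leg 4: heading=310.1°, groundspeed=59.3 kt
Leg 5: heading=58.1°, groundspeed=150.4 kt
Leg 6: heading=174.3°, groundspeed=136.7 kt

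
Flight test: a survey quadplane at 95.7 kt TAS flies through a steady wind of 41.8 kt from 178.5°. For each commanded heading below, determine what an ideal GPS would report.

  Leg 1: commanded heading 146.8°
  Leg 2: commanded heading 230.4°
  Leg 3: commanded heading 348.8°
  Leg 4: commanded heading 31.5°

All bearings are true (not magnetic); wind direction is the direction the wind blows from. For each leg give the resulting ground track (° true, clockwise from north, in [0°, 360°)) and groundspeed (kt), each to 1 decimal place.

Leg 1: heading 146.8°; drift -20.1° → track 126.7°, groundspeed 64.0 kt
Leg 2: heading 230.4°; drift +25.2° → track 255.6°, groundspeed 77.3 kt
Leg 3: heading 348.8°; drift +2.9° → track 351.7°, groundspeed 137.1 kt
Leg 4: heading 31.5°; drift -9.9° → track 21.6°, groundspeed 132.7 kt

Leg 1: track=126.7°, groundspeed=64.0 kt
Leg 2: track=255.6°, groundspeed=77.3 kt
Leg 3: track=351.7°, groundspeed=137.1 kt
Leg 4: track=21.6°, groundspeed=132.7 kt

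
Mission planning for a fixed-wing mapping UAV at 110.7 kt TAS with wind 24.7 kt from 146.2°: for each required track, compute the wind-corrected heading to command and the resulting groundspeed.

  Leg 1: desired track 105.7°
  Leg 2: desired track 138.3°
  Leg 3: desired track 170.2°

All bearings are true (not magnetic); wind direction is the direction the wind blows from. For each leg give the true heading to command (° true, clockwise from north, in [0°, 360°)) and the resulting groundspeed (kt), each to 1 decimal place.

Leg 1: desired track 105.7°; wind correction +8.3° → command heading 114.0°, groundspeed 90.7 kt
Leg 2: desired track 138.3°; wind correction +1.8° → command heading 140.1°, groundspeed 86.2 kt
Leg 3: desired track 170.2°; wind correction -5.2° → command heading 165.0°, groundspeed 87.7 kt

Leg 1: heading=114.0°, groundspeed=90.7 kt
Leg 2: heading=140.1°, groundspeed=86.2 kt
Leg 3: heading=165.0°, groundspeed=87.7 kt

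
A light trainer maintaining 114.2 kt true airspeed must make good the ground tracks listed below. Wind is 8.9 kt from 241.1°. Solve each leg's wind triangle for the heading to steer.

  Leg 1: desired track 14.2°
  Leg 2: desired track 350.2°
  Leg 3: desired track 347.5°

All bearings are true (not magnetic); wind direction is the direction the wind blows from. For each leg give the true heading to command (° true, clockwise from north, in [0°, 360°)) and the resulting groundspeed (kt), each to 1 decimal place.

Leg 1: desired track 14.2°; wind correction -3.3° → command heading 10.9°, groundspeed 120.1 kt
Leg 2: desired track 350.2°; wind correction -4.2° → command heading 346.0°, groundspeed 116.8 kt
Leg 3: desired track 347.5°; wind correction -4.3° → command heading 343.2°, groundspeed 116.4 kt

Leg 1: heading=10.9°, groundspeed=120.1 kt
Leg 2: heading=346.0°, groundspeed=116.8 kt
Leg 3: heading=343.2°, groundspeed=116.4 kt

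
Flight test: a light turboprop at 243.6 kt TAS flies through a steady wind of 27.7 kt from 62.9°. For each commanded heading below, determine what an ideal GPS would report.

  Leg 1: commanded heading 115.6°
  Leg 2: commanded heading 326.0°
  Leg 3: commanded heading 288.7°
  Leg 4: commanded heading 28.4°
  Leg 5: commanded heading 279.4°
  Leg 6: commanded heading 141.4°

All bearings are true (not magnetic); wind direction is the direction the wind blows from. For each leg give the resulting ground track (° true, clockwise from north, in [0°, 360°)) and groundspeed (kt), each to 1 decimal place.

Leg 1: heading 115.6°; drift +5.5° → track 121.1°, groundspeed 227.9 kt
Leg 2: heading 326.0°; drift -6.4° → track 319.6°, groundspeed 248.5 kt
Leg 3: heading 288.7°; drift -4.3° → track 284.4°, groundspeed 263.7 kt
Leg 4: heading 28.4°; drift -4.1° → track 24.3°, groundspeed 221.3 kt
Leg 5: heading 279.4°; drift -3.5° → track 275.9°, groundspeed 266.4 kt
Leg 6: heading 141.4°; drift +6.5° → track 147.9°, groundspeed 239.6 kt

Leg 1: track=121.1°, groundspeed=227.9 kt
Leg 2: track=319.6°, groundspeed=248.5 kt
Leg 3: track=284.4°, groundspeed=263.7 kt
Leg 4: track=24.3°, groundspeed=221.3 kt
Leg 5: track=275.9°, groundspeed=266.4 kt
Leg 6: track=147.9°, groundspeed=239.6 kt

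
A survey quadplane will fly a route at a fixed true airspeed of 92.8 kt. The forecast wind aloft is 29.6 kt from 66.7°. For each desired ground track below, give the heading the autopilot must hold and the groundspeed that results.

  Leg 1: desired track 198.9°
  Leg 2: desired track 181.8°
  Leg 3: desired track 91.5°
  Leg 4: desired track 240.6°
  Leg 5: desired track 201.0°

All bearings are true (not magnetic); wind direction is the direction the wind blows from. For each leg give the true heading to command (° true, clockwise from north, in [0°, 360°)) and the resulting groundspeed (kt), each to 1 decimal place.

Leg 1: heading=185.2°, groundspeed=110.1 kt
Leg 2: heading=165.0°, groundspeed=101.4 kt
Leg 3: heading=83.8°, groundspeed=65.1 kt
Leg 4: heading=238.7°, groundspeed=122.2 kt
Leg 5: heading=187.8°, groundspeed=111.0 kt

Leg 1: desired track 198.9°; wind correction -13.7° → command heading 185.2°, groundspeed 110.1 kt
Leg 2: desired track 181.8°; wind correction -16.8° → command heading 165.0°, groundspeed 101.4 kt
Leg 3: desired track 91.5°; wind correction -7.7° → command heading 83.8°, groundspeed 65.1 kt
Leg 4: desired track 240.6°; wind correction -1.9° → command heading 238.7°, groundspeed 122.2 kt
Leg 5: desired track 201.0°; wind correction -13.2° → command heading 187.8°, groundspeed 111.0 kt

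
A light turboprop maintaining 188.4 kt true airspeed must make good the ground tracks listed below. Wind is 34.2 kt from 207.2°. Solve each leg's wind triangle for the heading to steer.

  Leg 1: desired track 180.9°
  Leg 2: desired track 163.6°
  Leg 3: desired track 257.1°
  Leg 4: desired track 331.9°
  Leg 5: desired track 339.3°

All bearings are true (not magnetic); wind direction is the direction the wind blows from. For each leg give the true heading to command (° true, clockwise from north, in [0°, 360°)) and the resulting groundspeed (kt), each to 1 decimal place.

Leg 1: desired track 180.9°; wind correction +4.6° → command heading 185.5°, groundspeed 157.1 kt
Leg 2: desired track 163.6°; wind correction +7.2° → command heading 170.8°, groundspeed 162.2 kt
Leg 3: desired track 257.1°; wind correction -8.0° → command heading 249.1°, groundspeed 164.5 kt
Leg 4: desired track 331.9°; wind correction -8.6° → command heading 323.3°, groundspeed 205.8 kt
Leg 5: desired track 339.3°; wind correction -7.7° → command heading 331.6°, groundspeed 209.6 kt

Leg 1: heading=185.5°, groundspeed=157.1 kt
Leg 2: heading=170.8°, groundspeed=162.2 kt
Leg 3: heading=249.1°, groundspeed=164.5 kt
Leg 4: heading=323.3°, groundspeed=205.8 kt
Leg 5: heading=331.6°, groundspeed=209.6 kt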